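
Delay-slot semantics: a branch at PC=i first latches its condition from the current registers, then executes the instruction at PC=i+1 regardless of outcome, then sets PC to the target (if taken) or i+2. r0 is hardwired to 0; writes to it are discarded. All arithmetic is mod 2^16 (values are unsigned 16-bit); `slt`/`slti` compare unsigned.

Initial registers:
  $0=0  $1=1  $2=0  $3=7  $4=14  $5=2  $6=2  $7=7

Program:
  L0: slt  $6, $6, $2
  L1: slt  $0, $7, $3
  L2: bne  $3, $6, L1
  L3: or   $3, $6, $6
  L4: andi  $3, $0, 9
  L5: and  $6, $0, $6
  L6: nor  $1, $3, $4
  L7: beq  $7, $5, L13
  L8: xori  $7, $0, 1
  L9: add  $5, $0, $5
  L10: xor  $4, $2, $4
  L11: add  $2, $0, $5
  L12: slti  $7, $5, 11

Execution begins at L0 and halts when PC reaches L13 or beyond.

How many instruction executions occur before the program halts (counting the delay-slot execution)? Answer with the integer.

  step pc=0: slt  $6, $6, $2  regs=(0,1,0,7,14,2,0,7)
  step pc=1: slt  $0, $7, $3  regs=(0,1,0,7,14,2,0,7)
  step pc=2: bne  $3, $6, L1  cond=T  regs=(0,1,0,7,14,2,0,7)
  step pc=3: or   $3, $6, $6  regs=(0,1,0,0,14,2,0,7)
  step pc=1: slt  $0, $7, $3  regs=(0,1,0,0,14,2,0,7)
  step pc=2: bne  $3, $6, L1  cond=F  regs=(0,1,0,0,14,2,0,7)
  step pc=3: or   $3, $6, $6  regs=(0,1,0,0,14,2,0,7)
  step pc=4: andi  $3, $0, 9  regs=(0,1,0,0,14,2,0,7)
  step pc=5: and  $6, $0, $6  regs=(0,1,0,0,14,2,0,7)
  step pc=6: nor  $1, $3, $4  regs=(0,65521,0,0,14,2,0,7)
  step pc=7: beq  $7, $5, L13  cond=F  regs=(0,65521,0,0,14,2,0,7)
  step pc=8: xori  $7, $0, 1  regs=(0,65521,0,0,14,2,0,1)
  step pc=9: add  $5, $0, $5  regs=(0,65521,0,0,14,2,0,1)
  step pc=10: xor  $4, $2, $4  regs=(0,65521,0,0,14,2,0,1)
  step pc=11: add  $2, $0, $5  regs=(0,65521,2,0,14,2,0,1)
  step pc=12: slti  $7, $5, 11  regs=(0,65521,2,0,14,2,0,1)

16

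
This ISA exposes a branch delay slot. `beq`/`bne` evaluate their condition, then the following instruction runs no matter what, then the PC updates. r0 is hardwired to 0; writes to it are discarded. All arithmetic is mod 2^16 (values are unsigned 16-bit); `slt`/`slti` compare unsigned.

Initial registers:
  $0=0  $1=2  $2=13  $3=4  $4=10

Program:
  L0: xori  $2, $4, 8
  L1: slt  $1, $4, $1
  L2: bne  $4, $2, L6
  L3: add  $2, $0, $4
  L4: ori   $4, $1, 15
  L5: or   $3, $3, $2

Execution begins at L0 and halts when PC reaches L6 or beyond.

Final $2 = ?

[0] xori  $2, $4, 8  →  {$0:0, $1:2, $2:2, $3:4, $4:10}
[1] slt  $1, $4, $1  →  {$0:0, $1:0, $2:2, $3:4, $4:10}
[2] bne  $4, $2, L6  →  {$0:0, $1:0, $2:2, $3:4, $4:10}  ⟨branch taken⟩
[3] add  $2, $0, $4  →  {$0:0, $1:0, $2:10, $3:4, $4:10}

10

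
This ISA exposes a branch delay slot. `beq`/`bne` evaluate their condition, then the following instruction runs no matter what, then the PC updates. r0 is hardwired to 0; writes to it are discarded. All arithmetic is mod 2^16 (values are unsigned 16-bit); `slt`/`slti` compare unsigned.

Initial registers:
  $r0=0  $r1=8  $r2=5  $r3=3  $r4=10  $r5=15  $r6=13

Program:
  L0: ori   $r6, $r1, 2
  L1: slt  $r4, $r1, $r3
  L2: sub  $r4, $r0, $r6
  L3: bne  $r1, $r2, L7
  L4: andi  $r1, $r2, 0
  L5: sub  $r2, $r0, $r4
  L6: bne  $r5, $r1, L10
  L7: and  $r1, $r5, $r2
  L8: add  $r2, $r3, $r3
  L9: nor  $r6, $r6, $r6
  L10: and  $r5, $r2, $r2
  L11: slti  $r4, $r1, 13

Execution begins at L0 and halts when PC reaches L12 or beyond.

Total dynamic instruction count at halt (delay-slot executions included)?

10

#0 ori   $r6, $r1, 2 ; 0/8/5/3/10/15/10
#1 slt  $r4, $r1, $r3 ; 0/8/5/3/0/15/10
#2 sub  $r4, $r0, $r6 ; 0/8/5/3/65526/15/10
#3 bne  $r1, $r2, L7 ; 0/8/5/3/65526/15/10 ; →target
#4 andi  $r1, $r2, 0 ; 0/0/5/3/65526/15/10
#7 and  $r1, $r5, $r2 ; 0/5/5/3/65526/15/10
#8 add  $r2, $r3, $r3 ; 0/5/6/3/65526/15/10
#9 nor  $r6, $r6, $r6 ; 0/5/6/3/65526/15/65525
#10 and  $r5, $r2, $r2 ; 0/5/6/3/65526/6/65525
#11 slti  $r4, $r1, 13 ; 0/5/6/3/1/6/65525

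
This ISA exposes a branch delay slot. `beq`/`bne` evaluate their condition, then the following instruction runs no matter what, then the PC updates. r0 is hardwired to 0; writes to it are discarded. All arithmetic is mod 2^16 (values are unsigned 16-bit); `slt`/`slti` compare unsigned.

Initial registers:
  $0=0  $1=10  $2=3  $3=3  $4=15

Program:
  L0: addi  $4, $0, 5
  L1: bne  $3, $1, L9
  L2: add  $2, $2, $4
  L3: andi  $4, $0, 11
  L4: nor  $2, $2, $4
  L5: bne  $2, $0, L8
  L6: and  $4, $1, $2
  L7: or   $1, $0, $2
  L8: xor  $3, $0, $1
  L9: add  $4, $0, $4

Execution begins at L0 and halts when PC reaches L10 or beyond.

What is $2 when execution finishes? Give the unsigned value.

  step pc=0: addi  $4, $0, 5  regs=(0,10,3,3,5)
  step pc=1: bne  $3, $1, L9  cond=T  regs=(0,10,3,3,5)
  step pc=2: add  $2, $2, $4  regs=(0,10,8,3,5)
  step pc=9: add  $4, $0, $4  regs=(0,10,8,3,5)

8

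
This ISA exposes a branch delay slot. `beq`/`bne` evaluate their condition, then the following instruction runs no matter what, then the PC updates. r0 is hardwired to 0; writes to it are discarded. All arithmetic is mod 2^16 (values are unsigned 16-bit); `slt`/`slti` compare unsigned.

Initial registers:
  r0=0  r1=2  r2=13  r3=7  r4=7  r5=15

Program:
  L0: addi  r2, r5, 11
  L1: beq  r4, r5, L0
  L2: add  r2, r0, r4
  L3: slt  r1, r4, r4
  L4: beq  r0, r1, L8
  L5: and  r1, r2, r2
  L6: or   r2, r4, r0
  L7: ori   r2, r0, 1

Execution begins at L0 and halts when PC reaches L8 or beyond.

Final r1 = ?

7

  step pc=0: addi  r2, r5, 11  regs=(0,2,26,7,7,15)
  step pc=1: beq  r4, r5, L0  cond=F  regs=(0,2,26,7,7,15)
  step pc=2: add  r2, r0, r4  regs=(0,2,7,7,7,15)
  step pc=3: slt  r1, r4, r4  regs=(0,0,7,7,7,15)
  step pc=4: beq  r0, r1, L8  cond=T  regs=(0,0,7,7,7,15)
  step pc=5: and  r1, r2, r2  regs=(0,7,7,7,7,15)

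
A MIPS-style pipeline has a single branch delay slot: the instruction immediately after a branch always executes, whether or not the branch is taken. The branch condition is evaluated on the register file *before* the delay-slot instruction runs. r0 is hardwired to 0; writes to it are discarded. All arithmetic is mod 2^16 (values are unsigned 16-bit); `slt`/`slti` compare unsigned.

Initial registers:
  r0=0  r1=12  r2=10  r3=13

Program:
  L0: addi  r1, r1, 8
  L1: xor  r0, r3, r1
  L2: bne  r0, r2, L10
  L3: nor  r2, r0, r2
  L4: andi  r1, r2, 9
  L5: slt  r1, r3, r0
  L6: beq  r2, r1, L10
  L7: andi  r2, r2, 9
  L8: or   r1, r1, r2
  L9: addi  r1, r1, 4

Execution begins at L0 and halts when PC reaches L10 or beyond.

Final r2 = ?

65525

PC=0  addi  r1, r1, 8        | r0=0 r1=20 r2=10 r3=13
PC=1  xor  r0, r3, r1        | r0=0 r1=20 r2=10 r3=13
PC=2  bne  r0, r2, L10       | r0=0 r1=20 r2=10 r3=13  [TAKEN]
PC=3  nor  r2, r0, r2        | r0=0 r1=20 r2=65525 r3=13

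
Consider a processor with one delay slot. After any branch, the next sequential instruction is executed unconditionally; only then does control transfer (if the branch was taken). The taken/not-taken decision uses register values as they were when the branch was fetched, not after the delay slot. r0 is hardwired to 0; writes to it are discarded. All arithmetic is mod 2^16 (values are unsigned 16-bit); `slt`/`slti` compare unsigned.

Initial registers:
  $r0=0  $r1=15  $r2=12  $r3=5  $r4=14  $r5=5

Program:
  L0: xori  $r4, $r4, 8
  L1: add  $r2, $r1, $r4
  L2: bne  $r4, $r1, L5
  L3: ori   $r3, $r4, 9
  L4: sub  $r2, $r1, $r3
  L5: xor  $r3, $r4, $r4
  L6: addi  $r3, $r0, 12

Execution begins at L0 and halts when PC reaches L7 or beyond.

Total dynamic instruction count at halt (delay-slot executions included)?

6

[0] xori  $r4, $r4, 8  →  {$r0:0, $r1:15, $r2:12, $r3:5, $r4:6, $r5:5}
[1] add  $r2, $r1, $r4  →  {$r0:0, $r1:15, $r2:21, $r3:5, $r4:6, $r5:5}
[2] bne  $r4, $r1, L5  →  {$r0:0, $r1:15, $r2:21, $r3:5, $r4:6, $r5:5}  ⟨branch taken⟩
[3] ori   $r3, $r4, 9  →  {$r0:0, $r1:15, $r2:21, $r3:15, $r4:6, $r5:5}
[5] xor  $r3, $r4, $r4  →  {$r0:0, $r1:15, $r2:21, $r3:0, $r4:6, $r5:5}
[6] addi  $r3, $r0, 12  →  {$r0:0, $r1:15, $r2:21, $r3:12, $r4:6, $r5:5}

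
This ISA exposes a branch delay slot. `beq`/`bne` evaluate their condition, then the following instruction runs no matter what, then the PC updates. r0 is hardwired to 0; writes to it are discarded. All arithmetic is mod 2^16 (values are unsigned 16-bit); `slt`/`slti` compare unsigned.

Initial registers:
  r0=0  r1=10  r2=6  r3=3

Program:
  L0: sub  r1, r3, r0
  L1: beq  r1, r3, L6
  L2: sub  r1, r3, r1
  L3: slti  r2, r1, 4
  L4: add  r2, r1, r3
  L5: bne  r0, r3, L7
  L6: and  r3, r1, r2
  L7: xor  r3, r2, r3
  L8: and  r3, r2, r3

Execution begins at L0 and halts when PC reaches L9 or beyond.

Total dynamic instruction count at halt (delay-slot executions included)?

#0 sub  r1, r3, r0 ; 0/3/6/3
#1 beq  r1, r3, L6 ; 0/3/6/3 ; →target
#2 sub  r1, r3, r1 ; 0/0/6/3
#6 and  r3, r1, r2 ; 0/0/6/0
#7 xor  r3, r2, r3 ; 0/0/6/6
#8 and  r3, r2, r3 ; 0/0/6/6

6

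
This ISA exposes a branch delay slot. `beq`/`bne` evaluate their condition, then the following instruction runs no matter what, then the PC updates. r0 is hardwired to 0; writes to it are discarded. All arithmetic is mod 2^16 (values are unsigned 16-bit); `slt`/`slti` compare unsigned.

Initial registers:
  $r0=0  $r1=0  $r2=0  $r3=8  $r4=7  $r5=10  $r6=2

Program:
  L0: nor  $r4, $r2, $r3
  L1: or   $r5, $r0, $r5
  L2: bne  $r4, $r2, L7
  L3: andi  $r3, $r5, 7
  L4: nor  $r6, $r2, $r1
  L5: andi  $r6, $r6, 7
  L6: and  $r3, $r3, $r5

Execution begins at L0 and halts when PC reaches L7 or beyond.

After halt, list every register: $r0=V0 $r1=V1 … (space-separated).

$r0=0 $r1=0 $r2=0 $r3=2 $r4=65527 $r5=10 $r6=2

[0] nor  $r4, $r2, $r3  →  {$r0:0, $r1:0, $r2:0, $r3:8, $r4:65527, $r5:10, $r6:2}
[1] or   $r5, $r0, $r5  →  {$r0:0, $r1:0, $r2:0, $r3:8, $r4:65527, $r5:10, $r6:2}
[2] bne  $r4, $r2, L7  →  {$r0:0, $r1:0, $r2:0, $r3:8, $r4:65527, $r5:10, $r6:2}  ⟨branch taken⟩
[3] andi  $r3, $r5, 7  →  {$r0:0, $r1:0, $r2:0, $r3:2, $r4:65527, $r5:10, $r6:2}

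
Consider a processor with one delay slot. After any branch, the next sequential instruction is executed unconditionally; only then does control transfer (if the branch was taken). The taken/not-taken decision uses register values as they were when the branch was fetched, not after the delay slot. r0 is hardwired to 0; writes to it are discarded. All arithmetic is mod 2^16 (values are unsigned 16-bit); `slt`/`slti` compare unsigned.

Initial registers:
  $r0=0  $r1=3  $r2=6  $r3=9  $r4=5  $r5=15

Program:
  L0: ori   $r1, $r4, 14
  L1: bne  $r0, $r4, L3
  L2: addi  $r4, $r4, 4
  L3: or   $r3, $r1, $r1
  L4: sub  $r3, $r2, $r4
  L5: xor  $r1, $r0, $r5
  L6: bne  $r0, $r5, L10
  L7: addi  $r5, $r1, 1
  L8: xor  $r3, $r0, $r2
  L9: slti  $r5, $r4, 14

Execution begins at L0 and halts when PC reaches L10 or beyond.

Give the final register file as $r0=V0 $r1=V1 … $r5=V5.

$r0=0 $r1=15 $r2=6 $r3=65533 $r4=9 $r5=16

PC=0  ori   $r1, $r4, 14     | $r0=0 $r1=15 $r2=6 $r3=9 $r4=5 $r5=15
PC=1  bne  $r0, $r4, L3      | $r0=0 $r1=15 $r2=6 $r3=9 $r4=5 $r5=15  [TAKEN]
PC=2  addi  $r4, $r4, 4      | $r0=0 $r1=15 $r2=6 $r3=9 $r4=9 $r5=15
PC=3  or   $r3, $r1, $r1     | $r0=0 $r1=15 $r2=6 $r3=15 $r4=9 $r5=15
PC=4  sub  $r3, $r2, $r4     | $r0=0 $r1=15 $r2=6 $r3=65533 $r4=9 $r5=15
PC=5  xor  $r1, $r0, $r5     | $r0=0 $r1=15 $r2=6 $r3=65533 $r4=9 $r5=15
PC=6  bne  $r0, $r5, L10     | $r0=0 $r1=15 $r2=6 $r3=65533 $r4=9 $r5=15  [TAKEN]
PC=7  addi  $r5, $r1, 1      | $r0=0 $r1=15 $r2=6 $r3=65533 $r4=9 $r5=16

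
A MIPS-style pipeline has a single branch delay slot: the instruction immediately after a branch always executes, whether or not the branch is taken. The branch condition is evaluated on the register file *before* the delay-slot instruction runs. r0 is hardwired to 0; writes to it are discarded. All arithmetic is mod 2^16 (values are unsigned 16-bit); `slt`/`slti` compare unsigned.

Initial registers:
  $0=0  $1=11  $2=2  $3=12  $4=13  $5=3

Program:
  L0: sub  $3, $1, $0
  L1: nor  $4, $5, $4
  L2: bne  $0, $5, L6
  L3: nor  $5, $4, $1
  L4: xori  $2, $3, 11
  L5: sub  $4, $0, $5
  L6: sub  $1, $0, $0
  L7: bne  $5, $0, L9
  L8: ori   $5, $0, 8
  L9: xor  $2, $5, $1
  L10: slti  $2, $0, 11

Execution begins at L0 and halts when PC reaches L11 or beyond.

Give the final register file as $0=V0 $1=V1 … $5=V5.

$0=0 $1=0 $2=1 $3=11 $4=65520 $5=8

  step pc=0: sub  $3, $1, $0  regs=(0,11,2,11,13,3)
  step pc=1: nor  $4, $5, $4  regs=(0,11,2,11,65520,3)
  step pc=2: bne  $0, $5, L6  cond=T  regs=(0,11,2,11,65520,3)
  step pc=3: nor  $5, $4, $1  regs=(0,11,2,11,65520,4)
  step pc=6: sub  $1, $0, $0  regs=(0,0,2,11,65520,4)
  step pc=7: bne  $5, $0, L9  cond=T  regs=(0,0,2,11,65520,4)
  step pc=8: ori   $5, $0, 8  regs=(0,0,2,11,65520,8)
  step pc=9: xor  $2, $5, $1  regs=(0,0,8,11,65520,8)
  step pc=10: slti  $2, $0, 11  regs=(0,0,1,11,65520,8)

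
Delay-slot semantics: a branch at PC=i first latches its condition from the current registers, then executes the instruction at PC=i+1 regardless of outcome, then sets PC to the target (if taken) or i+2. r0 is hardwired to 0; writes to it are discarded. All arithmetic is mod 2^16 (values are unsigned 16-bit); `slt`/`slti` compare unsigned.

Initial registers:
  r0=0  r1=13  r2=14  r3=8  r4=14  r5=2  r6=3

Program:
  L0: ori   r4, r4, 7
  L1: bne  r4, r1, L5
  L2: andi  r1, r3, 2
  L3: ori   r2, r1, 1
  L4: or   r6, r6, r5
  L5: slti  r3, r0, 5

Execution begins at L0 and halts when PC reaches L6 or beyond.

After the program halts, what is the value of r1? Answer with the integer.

[0] ori   r4, r4, 7  →  {r0:0, r1:13, r2:14, r3:8, r4:15, r5:2, r6:3}
[1] bne  r4, r1, L5  →  {r0:0, r1:13, r2:14, r3:8, r4:15, r5:2, r6:3}  ⟨branch taken⟩
[2] andi  r1, r3, 2  →  {r0:0, r1:0, r2:14, r3:8, r4:15, r5:2, r6:3}
[5] slti  r3, r0, 5  →  {r0:0, r1:0, r2:14, r3:1, r4:15, r5:2, r6:3}

0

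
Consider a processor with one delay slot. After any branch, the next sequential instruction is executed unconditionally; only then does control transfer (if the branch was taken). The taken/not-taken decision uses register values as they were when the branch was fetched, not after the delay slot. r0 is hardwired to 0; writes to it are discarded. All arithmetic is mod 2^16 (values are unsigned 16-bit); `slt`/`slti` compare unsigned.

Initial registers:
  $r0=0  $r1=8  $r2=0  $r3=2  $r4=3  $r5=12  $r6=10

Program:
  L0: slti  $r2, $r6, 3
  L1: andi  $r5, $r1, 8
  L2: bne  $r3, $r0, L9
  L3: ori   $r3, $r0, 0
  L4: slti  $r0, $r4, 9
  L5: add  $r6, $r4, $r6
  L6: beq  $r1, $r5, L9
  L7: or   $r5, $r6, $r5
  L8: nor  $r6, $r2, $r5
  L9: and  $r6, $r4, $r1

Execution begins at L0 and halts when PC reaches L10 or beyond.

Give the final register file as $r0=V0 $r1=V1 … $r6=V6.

  step pc=0: slti  $r2, $r6, 3  regs=(0,8,0,2,3,12,10)
  step pc=1: andi  $r5, $r1, 8  regs=(0,8,0,2,3,8,10)
  step pc=2: bne  $r3, $r0, L9  cond=T  regs=(0,8,0,2,3,8,10)
  step pc=3: ori   $r3, $r0, 0  regs=(0,8,0,0,3,8,10)
  step pc=9: and  $r6, $r4, $r1  regs=(0,8,0,0,3,8,0)

$r0=0 $r1=8 $r2=0 $r3=0 $r4=3 $r5=8 $r6=0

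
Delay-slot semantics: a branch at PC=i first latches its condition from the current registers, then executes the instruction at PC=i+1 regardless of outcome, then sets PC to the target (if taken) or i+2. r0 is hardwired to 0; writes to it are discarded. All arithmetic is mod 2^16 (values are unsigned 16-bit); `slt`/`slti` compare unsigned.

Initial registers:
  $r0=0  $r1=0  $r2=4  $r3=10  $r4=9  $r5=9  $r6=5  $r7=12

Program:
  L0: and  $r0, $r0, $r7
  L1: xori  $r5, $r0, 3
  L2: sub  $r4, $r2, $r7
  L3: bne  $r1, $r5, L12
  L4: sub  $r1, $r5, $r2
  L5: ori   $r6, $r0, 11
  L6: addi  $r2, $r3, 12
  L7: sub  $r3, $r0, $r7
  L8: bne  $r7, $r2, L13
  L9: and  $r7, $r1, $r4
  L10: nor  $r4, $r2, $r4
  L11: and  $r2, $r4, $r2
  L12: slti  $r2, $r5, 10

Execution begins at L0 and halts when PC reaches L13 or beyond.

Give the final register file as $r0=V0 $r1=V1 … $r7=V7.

$r0=0 $r1=65535 $r2=1 $r3=10 $r4=65528 $r5=3 $r6=5 $r7=12

PC=0  and  $r0, $r0, $r7     | $r0=0 $r1=0 $r2=4 $r3=10 $r4=9 $r5=9 $r6=5 $r7=12
PC=1  xori  $r5, $r0, 3      | $r0=0 $r1=0 $r2=4 $r3=10 $r4=9 $r5=3 $r6=5 $r7=12
PC=2  sub  $r4, $r2, $r7     | $r0=0 $r1=0 $r2=4 $r3=10 $r4=65528 $r5=3 $r6=5 $r7=12
PC=3  bne  $r1, $r5, L12     | $r0=0 $r1=0 $r2=4 $r3=10 $r4=65528 $r5=3 $r6=5 $r7=12  [TAKEN]
PC=4  sub  $r1, $r5, $r2     | $r0=0 $r1=65535 $r2=4 $r3=10 $r4=65528 $r5=3 $r6=5 $r7=12
PC=12 slti  $r2, $r5, 10     | $r0=0 $r1=65535 $r2=1 $r3=10 $r4=65528 $r5=3 $r6=5 $r7=12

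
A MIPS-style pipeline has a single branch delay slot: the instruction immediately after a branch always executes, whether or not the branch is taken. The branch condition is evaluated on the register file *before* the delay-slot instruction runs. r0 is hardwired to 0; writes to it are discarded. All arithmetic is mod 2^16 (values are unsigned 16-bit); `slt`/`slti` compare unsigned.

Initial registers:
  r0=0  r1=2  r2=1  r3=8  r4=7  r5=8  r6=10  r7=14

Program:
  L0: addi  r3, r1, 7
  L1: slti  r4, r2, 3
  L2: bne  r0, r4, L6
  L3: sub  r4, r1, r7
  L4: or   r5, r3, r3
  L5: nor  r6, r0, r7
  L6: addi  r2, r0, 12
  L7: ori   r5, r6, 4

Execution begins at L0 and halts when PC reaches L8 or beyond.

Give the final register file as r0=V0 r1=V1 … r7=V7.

r0=0 r1=2 r2=12 r3=9 r4=65524 r5=14 r6=10 r7=14

  step pc=0: addi  r3, r1, 7  regs=(0,2,1,9,7,8,10,14)
  step pc=1: slti  r4, r2, 3  regs=(0,2,1,9,1,8,10,14)
  step pc=2: bne  r0, r4, L6  cond=T  regs=(0,2,1,9,1,8,10,14)
  step pc=3: sub  r4, r1, r7  regs=(0,2,1,9,65524,8,10,14)
  step pc=6: addi  r2, r0, 12  regs=(0,2,12,9,65524,8,10,14)
  step pc=7: ori   r5, r6, 4  regs=(0,2,12,9,65524,14,10,14)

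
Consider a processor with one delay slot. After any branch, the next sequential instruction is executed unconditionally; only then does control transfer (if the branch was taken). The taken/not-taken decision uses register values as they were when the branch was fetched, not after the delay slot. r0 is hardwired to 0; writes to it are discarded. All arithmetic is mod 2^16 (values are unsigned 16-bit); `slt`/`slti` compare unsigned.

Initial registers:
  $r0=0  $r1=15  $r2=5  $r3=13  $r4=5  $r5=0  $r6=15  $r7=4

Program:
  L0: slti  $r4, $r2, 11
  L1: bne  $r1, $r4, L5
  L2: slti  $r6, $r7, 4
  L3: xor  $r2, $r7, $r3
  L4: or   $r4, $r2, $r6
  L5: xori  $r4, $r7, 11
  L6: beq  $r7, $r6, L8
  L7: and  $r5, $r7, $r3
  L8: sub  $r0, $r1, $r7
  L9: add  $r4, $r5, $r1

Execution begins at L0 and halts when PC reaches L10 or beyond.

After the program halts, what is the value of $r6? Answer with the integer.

[0] slti  $r4, $r2, 11  →  {$r0:0, $r1:15, $r2:5, $r3:13, $r4:1, $r5:0, $r6:15, $r7:4}
[1] bne  $r1, $r4, L5  →  {$r0:0, $r1:15, $r2:5, $r3:13, $r4:1, $r5:0, $r6:15, $r7:4}  ⟨branch taken⟩
[2] slti  $r6, $r7, 4  →  {$r0:0, $r1:15, $r2:5, $r3:13, $r4:1, $r5:0, $r6:0, $r7:4}
[5] xori  $r4, $r7, 11  →  {$r0:0, $r1:15, $r2:5, $r3:13, $r4:15, $r5:0, $r6:0, $r7:4}
[6] beq  $r7, $r6, L8  →  {$r0:0, $r1:15, $r2:5, $r3:13, $r4:15, $r5:0, $r6:0, $r7:4}  ⟨branch fallthrough⟩
[7] and  $r5, $r7, $r3  →  {$r0:0, $r1:15, $r2:5, $r3:13, $r4:15, $r5:4, $r6:0, $r7:4}
[8] sub  $r0, $r1, $r7  →  {$r0:0, $r1:15, $r2:5, $r3:13, $r4:15, $r5:4, $r6:0, $r7:4}
[9] add  $r4, $r5, $r1  →  {$r0:0, $r1:15, $r2:5, $r3:13, $r4:19, $r5:4, $r6:0, $r7:4}

0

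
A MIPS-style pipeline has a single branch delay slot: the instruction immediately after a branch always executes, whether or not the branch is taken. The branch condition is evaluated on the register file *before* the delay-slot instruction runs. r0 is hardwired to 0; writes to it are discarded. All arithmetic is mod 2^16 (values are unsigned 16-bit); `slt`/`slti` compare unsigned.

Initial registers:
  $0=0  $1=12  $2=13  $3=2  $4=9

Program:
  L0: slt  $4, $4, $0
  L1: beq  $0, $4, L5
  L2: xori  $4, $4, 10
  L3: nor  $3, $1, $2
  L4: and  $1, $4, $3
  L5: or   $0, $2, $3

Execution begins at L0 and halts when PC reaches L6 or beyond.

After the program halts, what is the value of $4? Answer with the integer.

10

#0 slt  $4, $4, $0 ; 0/12/13/2/0
#1 beq  $0, $4, L5 ; 0/12/13/2/0 ; →target
#2 xori  $4, $4, 10 ; 0/12/13/2/10
#5 or   $0, $2, $3 ; 0/12/13/2/10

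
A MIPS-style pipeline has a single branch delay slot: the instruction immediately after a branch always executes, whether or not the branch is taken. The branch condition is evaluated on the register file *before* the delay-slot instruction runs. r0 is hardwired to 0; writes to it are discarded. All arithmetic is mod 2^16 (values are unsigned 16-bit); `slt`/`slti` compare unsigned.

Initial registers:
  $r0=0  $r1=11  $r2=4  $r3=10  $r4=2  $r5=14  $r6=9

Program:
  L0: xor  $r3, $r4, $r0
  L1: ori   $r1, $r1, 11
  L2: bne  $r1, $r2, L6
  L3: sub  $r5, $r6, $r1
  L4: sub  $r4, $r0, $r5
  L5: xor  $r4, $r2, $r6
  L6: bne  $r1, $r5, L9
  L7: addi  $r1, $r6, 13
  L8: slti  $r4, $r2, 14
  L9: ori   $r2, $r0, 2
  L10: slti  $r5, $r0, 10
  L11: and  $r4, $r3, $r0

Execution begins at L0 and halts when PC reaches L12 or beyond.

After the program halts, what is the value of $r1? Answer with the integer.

22

#0 xor  $r3, $r4, $r0 ; 0/11/4/2/2/14/9
#1 ori   $r1, $r1, 11 ; 0/11/4/2/2/14/9
#2 bne  $r1, $r2, L6 ; 0/11/4/2/2/14/9 ; →target
#3 sub  $r5, $r6, $r1 ; 0/11/4/2/2/65534/9
#6 bne  $r1, $r5, L9 ; 0/11/4/2/2/65534/9 ; →target
#7 addi  $r1, $r6, 13 ; 0/22/4/2/2/65534/9
#9 ori   $r2, $r0, 2 ; 0/22/2/2/2/65534/9
#10 slti  $r5, $r0, 10 ; 0/22/2/2/2/1/9
#11 and  $r4, $r3, $r0 ; 0/22/2/2/0/1/9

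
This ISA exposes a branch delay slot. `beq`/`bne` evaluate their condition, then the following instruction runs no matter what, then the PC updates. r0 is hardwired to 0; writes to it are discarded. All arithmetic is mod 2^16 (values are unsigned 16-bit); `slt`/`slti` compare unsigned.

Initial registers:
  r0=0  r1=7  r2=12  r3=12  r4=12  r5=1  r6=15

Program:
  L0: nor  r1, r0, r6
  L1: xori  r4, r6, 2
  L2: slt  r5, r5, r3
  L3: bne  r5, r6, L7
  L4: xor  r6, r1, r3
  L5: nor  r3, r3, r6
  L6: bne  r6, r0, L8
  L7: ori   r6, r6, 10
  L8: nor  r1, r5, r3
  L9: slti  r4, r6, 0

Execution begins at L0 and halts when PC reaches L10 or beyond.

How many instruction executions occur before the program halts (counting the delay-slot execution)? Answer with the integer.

8

#0 nor  r1, r0, r6 ; 0/65520/12/12/12/1/15
#1 xori  r4, r6, 2 ; 0/65520/12/12/13/1/15
#2 slt  r5, r5, r3 ; 0/65520/12/12/13/1/15
#3 bne  r5, r6, L7 ; 0/65520/12/12/13/1/15 ; →target
#4 xor  r6, r1, r3 ; 0/65520/12/12/13/1/65532
#7 ori   r6, r6, 10 ; 0/65520/12/12/13/1/65534
#8 nor  r1, r5, r3 ; 0/65522/12/12/13/1/65534
#9 slti  r4, r6, 0 ; 0/65522/12/12/0/1/65534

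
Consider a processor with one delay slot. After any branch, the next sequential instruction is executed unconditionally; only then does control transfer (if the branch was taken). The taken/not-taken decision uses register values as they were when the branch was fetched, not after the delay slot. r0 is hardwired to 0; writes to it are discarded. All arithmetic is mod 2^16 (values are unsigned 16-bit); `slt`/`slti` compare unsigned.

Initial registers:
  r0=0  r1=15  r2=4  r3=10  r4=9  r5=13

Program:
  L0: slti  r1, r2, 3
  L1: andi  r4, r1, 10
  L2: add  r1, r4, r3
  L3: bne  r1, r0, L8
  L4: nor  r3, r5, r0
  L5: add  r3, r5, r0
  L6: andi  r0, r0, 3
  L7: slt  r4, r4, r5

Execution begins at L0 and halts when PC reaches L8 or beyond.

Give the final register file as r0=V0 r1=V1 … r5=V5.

  step pc=0: slti  r1, r2, 3  regs=(0,0,4,10,9,13)
  step pc=1: andi  r4, r1, 10  regs=(0,0,4,10,0,13)
  step pc=2: add  r1, r4, r3  regs=(0,10,4,10,0,13)
  step pc=3: bne  r1, r0, L8  cond=T  regs=(0,10,4,10,0,13)
  step pc=4: nor  r3, r5, r0  regs=(0,10,4,65522,0,13)

r0=0 r1=10 r2=4 r3=65522 r4=0 r5=13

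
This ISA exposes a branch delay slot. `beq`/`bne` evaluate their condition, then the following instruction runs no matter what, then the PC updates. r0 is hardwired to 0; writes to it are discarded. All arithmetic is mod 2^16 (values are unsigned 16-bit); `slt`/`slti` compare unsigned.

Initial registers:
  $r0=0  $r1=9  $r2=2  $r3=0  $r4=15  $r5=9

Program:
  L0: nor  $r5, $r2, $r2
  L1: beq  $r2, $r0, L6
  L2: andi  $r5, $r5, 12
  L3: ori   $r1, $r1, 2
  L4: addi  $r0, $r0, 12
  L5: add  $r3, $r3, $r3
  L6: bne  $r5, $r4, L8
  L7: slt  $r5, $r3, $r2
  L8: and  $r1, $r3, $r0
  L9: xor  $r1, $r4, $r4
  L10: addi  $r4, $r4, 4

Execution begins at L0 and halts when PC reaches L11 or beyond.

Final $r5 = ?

1

#0 nor  $r5, $r2, $r2 ; 0/9/2/0/15/65533
#1 beq  $r2, $r0, L6 ; 0/9/2/0/15/65533 ; →fallthru
#2 andi  $r5, $r5, 12 ; 0/9/2/0/15/12
#3 ori   $r1, $r1, 2 ; 0/11/2/0/15/12
#4 addi  $r0, $r0, 12 ; 0/11/2/0/15/12
#5 add  $r3, $r3, $r3 ; 0/11/2/0/15/12
#6 bne  $r5, $r4, L8 ; 0/11/2/0/15/12 ; →target
#7 slt  $r5, $r3, $r2 ; 0/11/2/0/15/1
#8 and  $r1, $r3, $r0 ; 0/0/2/0/15/1
#9 xor  $r1, $r4, $r4 ; 0/0/2/0/15/1
#10 addi  $r4, $r4, 4 ; 0/0/2/0/19/1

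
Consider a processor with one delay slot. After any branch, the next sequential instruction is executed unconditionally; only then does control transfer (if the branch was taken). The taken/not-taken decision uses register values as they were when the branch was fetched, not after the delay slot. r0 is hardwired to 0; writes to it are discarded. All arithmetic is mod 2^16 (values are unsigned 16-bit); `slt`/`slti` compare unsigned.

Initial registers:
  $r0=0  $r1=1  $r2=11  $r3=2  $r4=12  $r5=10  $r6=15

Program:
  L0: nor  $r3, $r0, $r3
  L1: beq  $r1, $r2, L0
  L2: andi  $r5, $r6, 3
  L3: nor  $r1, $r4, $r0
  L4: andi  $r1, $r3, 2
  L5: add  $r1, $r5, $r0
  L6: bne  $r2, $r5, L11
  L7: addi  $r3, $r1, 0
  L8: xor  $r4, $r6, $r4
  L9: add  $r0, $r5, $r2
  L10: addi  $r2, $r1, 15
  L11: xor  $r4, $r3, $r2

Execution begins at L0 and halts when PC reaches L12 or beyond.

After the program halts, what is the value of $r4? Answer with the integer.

  step pc=0: nor  $r3, $r0, $r3  regs=(0,1,11,65533,12,10,15)
  step pc=1: beq  $r1, $r2, L0  cond=F  regs=(0,1,11,65533,12,10,15)
  step pc=2: andi  $r5, $r6, 3  regs=(0,1,11,65533,12,3,15)
  step pc=3: nor  $r1, $r4, $r0  regs=(0,65523,11,65533,12,3,15)
  step pc=4: andi  $r1, $r3, 2  regs=(0,0,11,65533,12,3,15)
  step pc=5: add  $r1, $r5, $r0  regs=(0,3,11,65533,12,3,15)
  step pc=6: bne  $r2, $r5, L11  cond=T  regs=(0,3,11,65533,12,3,15)
  step pc=7: addi  $r3, $r1, 0  regs=(0,3,11,3,12,3,15)
  step pc=11: xor  $r4, $r3, $r2  regs=(0,3,11,3,8,3,15)

8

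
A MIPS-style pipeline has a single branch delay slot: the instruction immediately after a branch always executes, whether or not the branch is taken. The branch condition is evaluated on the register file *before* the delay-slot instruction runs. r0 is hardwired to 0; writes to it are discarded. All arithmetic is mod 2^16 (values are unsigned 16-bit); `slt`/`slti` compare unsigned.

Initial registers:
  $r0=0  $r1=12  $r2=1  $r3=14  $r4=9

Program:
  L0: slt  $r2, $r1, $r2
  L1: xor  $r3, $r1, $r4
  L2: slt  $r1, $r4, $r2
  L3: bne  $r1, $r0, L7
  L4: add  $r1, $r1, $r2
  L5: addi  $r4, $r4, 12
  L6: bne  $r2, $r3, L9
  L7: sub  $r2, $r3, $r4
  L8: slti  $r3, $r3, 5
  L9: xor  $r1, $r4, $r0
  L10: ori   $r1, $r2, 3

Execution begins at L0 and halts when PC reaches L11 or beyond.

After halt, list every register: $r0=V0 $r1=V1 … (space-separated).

PC=0  slt  $r2, $r1, $r2     | $r0=0 $r1=12 $r2=0 $r3=14 $r4=9
PC=1  xor  $r3, $r1, $r4     | $r0=0 $r1=12 $r2=0 $r3=5 $r4=9
PC=2  slt  $r1, $r4, $r2     | $r0=0 $r1=0 $r2=0 $r3=5 $r4=9
PC=3  bne  $r1, $r0, L7      | $r0=0 $r1=0 $r2=0 $r3=5 $r4=9  [not taken]
PC=4  add  $r1, $r1, $r2     | $r0=0 $r1=0 $r2=0 $r3=5 $r4=9
PC=5  addi  $r4, $r4, 12     | $r0=0 $r1=0 $r2=0 $r3=5 $r4=21
PC=6  bne  $r2, $r3, L9      | $r0=0 $r1=0 $r2=0 $r3=5 $r4=21  [TAKEN]
PC=7  sub  $r2, $r3, $r4     | $r0=0 $r1=0 $r2=65520 $r3=5 $r4=21
PC=9  xor  $r1, $r4, $r0     | $r0=0 $r1=21 $r2=65520 $r3=5 $r4=21
PC=10 ori   $r1, $r2, 3      | $r0=0 $r1=65523 $r2=65520 $r3=5 $r4=21

$r0=0 $r1=65523 $r2=65520 $r3=5 $r4=21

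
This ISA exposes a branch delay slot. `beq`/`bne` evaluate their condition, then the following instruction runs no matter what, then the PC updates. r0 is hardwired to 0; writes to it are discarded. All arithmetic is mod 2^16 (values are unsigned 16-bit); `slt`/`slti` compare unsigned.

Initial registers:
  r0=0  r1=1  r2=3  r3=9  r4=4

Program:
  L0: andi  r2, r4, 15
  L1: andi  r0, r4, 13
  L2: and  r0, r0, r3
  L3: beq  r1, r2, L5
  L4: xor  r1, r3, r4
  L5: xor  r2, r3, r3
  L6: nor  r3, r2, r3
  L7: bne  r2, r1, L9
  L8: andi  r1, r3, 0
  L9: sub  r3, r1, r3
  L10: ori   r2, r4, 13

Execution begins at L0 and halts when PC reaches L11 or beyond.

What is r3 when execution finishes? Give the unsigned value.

#0 andi  r2, r4, 15 ; 0/1/4/9/4
#1 andi  r0, r4, 13 ; 0/1/4/9/4
#2 and  r0, r0, r3 ; 0/1/4/9/4
#3 beq  r1, r2, L5 ; 0/1/4/9/4 ; →fallthru
#4 xor  r1, r3, r4 ; 0/13/4/9/4
#5 xor  r2, r3, r3 ; 0/13/0/9/4
#6 nor  r3, r2, r3 ; 0/13/0/65526/4
#7 bne  r2, r1, L9 ; 0/13/0/65526/4 ; →target
#8 andi  r1, r3, 0 ; 0/0/0/65526/4
#9 sub  r3, r1, r3 ; 0/0/0/10/4
#10 ori   r2, r4, 13 ; 0/0/13/10/4

10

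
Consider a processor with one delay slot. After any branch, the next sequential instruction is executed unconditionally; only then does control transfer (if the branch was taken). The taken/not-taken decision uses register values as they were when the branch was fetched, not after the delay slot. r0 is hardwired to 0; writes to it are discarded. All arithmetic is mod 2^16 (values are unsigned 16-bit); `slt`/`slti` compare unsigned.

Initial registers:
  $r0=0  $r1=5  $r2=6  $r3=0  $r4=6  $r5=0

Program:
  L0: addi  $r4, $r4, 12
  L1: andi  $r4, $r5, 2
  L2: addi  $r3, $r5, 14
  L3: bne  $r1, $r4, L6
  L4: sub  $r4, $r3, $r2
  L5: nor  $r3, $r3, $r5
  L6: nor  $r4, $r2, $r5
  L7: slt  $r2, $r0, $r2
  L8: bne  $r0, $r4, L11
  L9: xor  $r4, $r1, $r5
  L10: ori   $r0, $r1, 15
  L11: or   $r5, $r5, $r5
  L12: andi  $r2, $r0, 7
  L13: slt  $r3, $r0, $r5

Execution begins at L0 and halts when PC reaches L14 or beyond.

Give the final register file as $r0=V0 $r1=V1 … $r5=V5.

$r0=0 $r1=5 $r2=0 $r3=0 $r4=5 $r5=0

[0] addi  $r4, $r4, 12  →  {$r0:0, $r1:5, $r2:6, $r3:0, $r4:18, $r5:0}
[1] andi  $r4, $r5, 2  →  {$r0:0, $r1:5, $r2:6, $r3:0, $r4:0, $r5:0}
[2] addi  $r3, $r5, 14  →  {$r0:0, $r1:5, $r2:6, $r3:14, $r4:0, $r5:0}
[3] bne  $r1, $r4, L6  →  {$r0:0, $r1:5, $r2:6, $r3:14, $r4:0, $r5:0}  ⟨branch taken⟩
[4] sub  $r4, $r3, $r2  →  {$r0:0, $r1:5, $r2:6, $r3:14, $r4:8, $r5:0}
[6] nor  $r4, $r2, $r5  →  {$r0:0, $r1:5, $r2:6, $r3:14, $r4:65529, $r5:0}
[7] slt  $r2, $r0, $r2  →  {$r0:0, $r1:5, $r2:1, $r3:14, $r4:65529, $r5:0}
[8] bne  $r0, $r4, L11  →  {$r0:0, $r1:5, $r2:1, $r3:14, $r4:65529, $r5:0}  ⟨branch taken⟩
[9] xor  $r4, $r1, $r5  →  {$r0:0, $r1:5, $r2:1, $r3:14, $r4:5, $r5:0}
[11] or   $r5, $r5, $r5  →  {$r0:0, $r1:5, $r2:1, $r3:14, $r4:5, $r5:0}
[12] andi  $r2, $r0, 7  →  {$r0:0, $r1:5, $r2:0, $r3:14, $r4:5, $r5:0}
[13] slt  $r3, $r0, $r5  →  {$r0:0, $r1:5, $r2:0, $r3:0, $r4:5, $r5:0}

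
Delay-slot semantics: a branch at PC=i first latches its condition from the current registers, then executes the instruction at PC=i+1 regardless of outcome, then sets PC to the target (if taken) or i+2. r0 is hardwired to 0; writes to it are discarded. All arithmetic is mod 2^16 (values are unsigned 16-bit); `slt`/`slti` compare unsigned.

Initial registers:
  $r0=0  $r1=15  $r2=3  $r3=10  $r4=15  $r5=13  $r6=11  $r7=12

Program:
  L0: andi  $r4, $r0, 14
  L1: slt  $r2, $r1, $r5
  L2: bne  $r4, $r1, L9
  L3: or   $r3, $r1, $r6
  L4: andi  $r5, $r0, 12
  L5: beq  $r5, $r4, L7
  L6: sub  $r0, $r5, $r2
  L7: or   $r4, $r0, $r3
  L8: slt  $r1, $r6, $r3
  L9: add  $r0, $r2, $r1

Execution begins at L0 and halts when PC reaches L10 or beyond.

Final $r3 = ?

  step pc=0: andi  $r4, $r0, 14  regs=(0,15,3,10,0,13,11,12)
  step pc=1: slt  $r2, $r1, $r5  regs=(0,15,0,10,0,13,11,12)
  step pc=2: bne  $r4, $r1, L9  cond=T  regs=(0,15,0,10,0,13,11,12)
  step pc=3: or   $r3, $r1, $r6  regs=(0,15,0,15,0,13,11,12)
  step pc=9: add  $r0, $r2, $r1  regs=(0,15,0,15,0,13,11,12)

15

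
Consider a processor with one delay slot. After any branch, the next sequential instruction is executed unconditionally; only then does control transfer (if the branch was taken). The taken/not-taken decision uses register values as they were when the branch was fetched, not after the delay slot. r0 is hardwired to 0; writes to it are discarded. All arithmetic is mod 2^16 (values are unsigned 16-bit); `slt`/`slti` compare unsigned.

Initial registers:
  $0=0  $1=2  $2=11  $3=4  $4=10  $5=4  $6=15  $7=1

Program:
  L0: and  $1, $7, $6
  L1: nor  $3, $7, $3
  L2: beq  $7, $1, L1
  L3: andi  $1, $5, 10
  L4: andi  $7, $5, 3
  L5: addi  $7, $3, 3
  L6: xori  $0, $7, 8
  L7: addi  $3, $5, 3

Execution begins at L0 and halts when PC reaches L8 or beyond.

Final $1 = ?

0

  step pc=0: and  $1, $7, $6  regs=(0,1,11,4,10,4,15,1)
  step pc=1: nor  $3, $7, $3  regs=(0,1,11,65530,10,4,15,1)
  step pc=2: beq  $7, $1, L1  cond=T  regs=(0,1,11,65530,10,4,15,1)
  step pc=3: andi  $1, $5, 10  regs=(0,0,11,65530,10,4,15,1)
  step pc=1: nor  $3, $7, $3  regs=(0,0,11,4,10,4,15,1)
  step pc=2: beq  $7, $1, L1  cond=F  regs=(0,0,11,4,10,4,15,1)
  step pc=3: andi  $1, $5, 10  regs=(0,0,11,4,10,4,15,1)
  step pc=4: andi  $7, $5, 3  regs=(0,0,11,4,10,4,15,0)
  step pc=5: addi  $7, $3, 3  regs=(0,0,11,4,10,4,15,7)
  step pc=6: xori  $0, $7, 8  regs=(0,0,11,4,10,4,15,7)
  step pc=7: addi  $3, $5, 3  regs=(0,0,11,7,10,4,15,7)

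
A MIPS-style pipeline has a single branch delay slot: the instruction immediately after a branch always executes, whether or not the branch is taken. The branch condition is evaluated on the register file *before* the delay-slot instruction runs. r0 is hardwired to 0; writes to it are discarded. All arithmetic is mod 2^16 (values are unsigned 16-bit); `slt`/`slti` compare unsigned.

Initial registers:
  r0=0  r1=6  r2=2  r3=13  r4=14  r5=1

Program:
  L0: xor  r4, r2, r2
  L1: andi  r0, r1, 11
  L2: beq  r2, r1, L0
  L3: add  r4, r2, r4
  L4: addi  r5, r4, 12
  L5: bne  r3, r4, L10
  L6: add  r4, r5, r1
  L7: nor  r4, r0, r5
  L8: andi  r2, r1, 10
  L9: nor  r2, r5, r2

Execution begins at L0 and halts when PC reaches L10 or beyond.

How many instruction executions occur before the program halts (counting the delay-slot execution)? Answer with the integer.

[0] xor  r4, r2, r2  →  {r0:0, r1:6, r2:2, r3:13, r4:0, r5:1}
[1] andi  r0, r1, 11  →  {r0:0, r1:6, r2:2, r3:13, r4:0, r5:1}
[2] beq  r2, r1, L0  →  {r0:0, r1:6, r2:2, r3:13, r4:0, r5:1}  ⟨branch fallthrough⟩
[3] add  r4, r2, r4  →  {r0:0, r1:6, r2:2, r3:13, r4:2, r5:1}
[4] addi  r5, r4, 12  →  {r0:0, r1:6, r2:2, r3:13, r4:2, r5:14}
[5] bne  r3, r4, L10  →  {r0:0, r1:6, r2:2, r3:13, r4:2, r5:14}  ⟨branch taken⟩
[6] add  r4, r5, r1  →  {r0:0, r1:6, r2:2, r3:13, r4:20, r5:14}

7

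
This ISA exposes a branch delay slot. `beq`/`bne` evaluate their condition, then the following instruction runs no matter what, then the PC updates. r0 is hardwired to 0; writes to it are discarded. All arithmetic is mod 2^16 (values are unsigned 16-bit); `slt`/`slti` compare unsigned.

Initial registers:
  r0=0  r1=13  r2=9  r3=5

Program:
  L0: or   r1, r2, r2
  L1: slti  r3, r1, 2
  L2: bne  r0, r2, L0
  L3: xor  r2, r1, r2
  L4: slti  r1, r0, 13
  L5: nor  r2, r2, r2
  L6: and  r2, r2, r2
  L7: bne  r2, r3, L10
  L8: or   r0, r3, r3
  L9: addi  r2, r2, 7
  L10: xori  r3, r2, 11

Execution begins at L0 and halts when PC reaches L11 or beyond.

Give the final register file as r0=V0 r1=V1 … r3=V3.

#0 or   r1, r2, r2 ; 0/9/9/5
#1 slti  r3, r1, 2 ; 0/9/9/0
#2 bne  r0, r2, L0 ; 0/9/9/0 ; →target
#3 xor  r2, r1, r2 ; 0/9/0/0
#0 or   r1, r2, r2 ; 0/0/0/0
#1 slti  r3, r1, 2 ; 0/0/0/1
#2 bne  r0, r2, L0 ; 0/0/0/1 ; →fallthru
#3 xor  r2, r1, r2 ; 0/0/0/1
#4 slti  r1, r0, 13 ; 0/1/0/1
#5 nor  r2, r2, r2 ; 0/1/65535/1
#6 and  r2, r2, r2 ; 0/1/65535/1
#7 bne  r2, r3, L10 ; 0/1/65535/1 ; →target
#8 or   r0, r3, r3 ; 0/1/65535/1
#10 xori  r3, r2, 11 ; 0/1/65535/65524

r0=0 r1=1 r2=65535 r3=65524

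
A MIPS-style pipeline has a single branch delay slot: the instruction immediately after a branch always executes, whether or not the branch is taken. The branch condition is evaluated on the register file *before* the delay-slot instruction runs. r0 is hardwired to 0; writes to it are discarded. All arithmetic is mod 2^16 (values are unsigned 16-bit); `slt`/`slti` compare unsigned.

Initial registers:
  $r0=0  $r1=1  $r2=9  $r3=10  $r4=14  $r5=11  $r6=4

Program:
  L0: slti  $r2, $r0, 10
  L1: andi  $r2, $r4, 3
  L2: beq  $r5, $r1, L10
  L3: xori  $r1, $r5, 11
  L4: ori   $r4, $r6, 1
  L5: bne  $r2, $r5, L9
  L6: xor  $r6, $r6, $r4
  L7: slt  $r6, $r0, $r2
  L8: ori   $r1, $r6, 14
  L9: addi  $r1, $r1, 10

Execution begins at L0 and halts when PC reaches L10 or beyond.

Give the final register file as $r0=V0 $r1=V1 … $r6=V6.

$r0=0 $r1=10 $r2=2 $r3=10 $r4=5 $r5=11 $r6=1

#0 slti  $r2, $r0, 10 ; 0/1/1/10/14/11/4
#1 andi  $r2, $r4, 3 ; 0/1/2/10/14/11/4
#2 beq  $r5, $r1, L10 ; 0/1/2/10/14/11/4 ; →fallthru
#3 xori  $r1, $r5, 11 ; 0/0/2/10/14/11/4
#4 ori   $r4, $r6, 1 ; 0/0/2/10/5/11/4
#5 bne  $r2, $r5, L9 ; 0/0/2/10/5/11/4 ; →target
#6 xor  $r6, $r6, $r4 ; 0/0/2/10/5/11/1
#9 addi  $r1, $r1, 10 ; 0/10/2/10/5/11/1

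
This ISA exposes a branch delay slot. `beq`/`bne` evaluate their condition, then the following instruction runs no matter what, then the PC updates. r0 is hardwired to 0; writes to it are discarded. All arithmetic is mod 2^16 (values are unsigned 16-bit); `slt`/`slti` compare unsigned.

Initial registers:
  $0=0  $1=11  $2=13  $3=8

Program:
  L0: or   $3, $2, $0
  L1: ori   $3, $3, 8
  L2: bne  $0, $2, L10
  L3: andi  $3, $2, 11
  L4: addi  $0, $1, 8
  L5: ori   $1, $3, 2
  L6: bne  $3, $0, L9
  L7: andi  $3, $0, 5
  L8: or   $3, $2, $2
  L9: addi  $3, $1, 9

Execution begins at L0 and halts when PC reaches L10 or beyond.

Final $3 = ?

9

  step pc=0: or   $3, $2, $0  regs=(0,11,13,13)
  step pc=1: ori   $3, $3, 8  regs=(0,11,13,13)
  step pc=2: bne  $0, $2, L10  cond=T  regs=(0,11,13,13)
  step pc=3: andi  $3, $2, 11  regs=(0,11,13,9)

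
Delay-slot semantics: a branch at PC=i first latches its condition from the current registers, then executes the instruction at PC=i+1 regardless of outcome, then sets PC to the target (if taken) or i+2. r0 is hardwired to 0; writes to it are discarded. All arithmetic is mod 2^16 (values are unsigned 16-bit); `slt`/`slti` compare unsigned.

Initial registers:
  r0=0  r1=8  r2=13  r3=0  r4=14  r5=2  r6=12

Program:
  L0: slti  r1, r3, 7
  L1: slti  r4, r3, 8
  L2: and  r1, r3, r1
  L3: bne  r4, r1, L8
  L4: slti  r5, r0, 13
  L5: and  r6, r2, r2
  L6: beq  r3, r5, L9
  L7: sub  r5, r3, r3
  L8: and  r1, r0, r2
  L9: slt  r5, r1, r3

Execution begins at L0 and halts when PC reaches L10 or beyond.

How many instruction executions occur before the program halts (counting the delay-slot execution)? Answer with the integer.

7

PC=0  slti  r1, r3, 7        | r0=0 r1=1 r2=13 r3=0 r4=14 r5=2 r6=12
PC=1  slti  r4, r3, 8        | r0=0 r1=1 r2=13 r3=0 r4=1 r5=2 r6=12
PC=2  and  r1, r3, r1        | r0=0 r1=0 r2=13 r3=0 r4=1 r5=2 r6=12
PC=3  bne  r4, r1, L8        | r0=0 r1=0 r2=13 r3=0 r4=1 r5=2 r6=12  [TAKEN]
PC=4  slti  r5, r0, 13       | r0=0 r1=0 r2=13 r3=0 r4=1 r5=1 r6=12
PC=8  and  r1, r0, r2        | r0=0 r1=0 r2=13 r3=0 r4=1 r5=1 r6=12
PC=9  slt  r5, r1, r3        | r0=0 r1=0 r2=13 r3=0 r4=1 r5=0 r6=12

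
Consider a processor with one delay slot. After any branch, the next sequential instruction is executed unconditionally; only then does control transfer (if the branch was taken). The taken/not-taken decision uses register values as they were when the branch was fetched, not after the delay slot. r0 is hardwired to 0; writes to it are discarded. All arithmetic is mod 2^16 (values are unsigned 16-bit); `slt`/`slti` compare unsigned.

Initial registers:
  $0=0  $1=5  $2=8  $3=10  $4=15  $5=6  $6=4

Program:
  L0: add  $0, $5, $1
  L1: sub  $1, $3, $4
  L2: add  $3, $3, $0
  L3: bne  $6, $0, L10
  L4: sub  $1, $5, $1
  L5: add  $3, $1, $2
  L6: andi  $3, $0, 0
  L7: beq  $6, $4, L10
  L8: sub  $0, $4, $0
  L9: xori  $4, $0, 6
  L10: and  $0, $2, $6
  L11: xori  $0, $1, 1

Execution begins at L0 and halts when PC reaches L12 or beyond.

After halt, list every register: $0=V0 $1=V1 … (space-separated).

$0=0 $1=11 $2=8 $3=10 $4=15 $5=6 $6=4

PC=0  add  $0, $5, $1        | $0=0 $1=5 $2=8 $3=10 $4=15 $5=6 $6=4
PC=1  sub  $1, $3, $4        | $0=0 $1=65531 $2=8 $3=10 $4=15 $5=6 $6=4
PC=2  add  $3, $3, $0        | $0=0 $1=65531 $2=8 $3=10 $4=15 $5=6 $6=4
PC=3  bne  $6, $0, L10       | $0=0 $1=65531 $2=8 $3=10 $4=15 $5=6 $6=4  [TAKEN]
PC=4  sub  $1, $5, $1        | $0=0 $1=11 $2=8 $3=10 $4=15 $5=6 $6=4
PC=10 and  $0, $2, $6        | $0=0 $1=11 $2=8 $3=10 $4=15 $5=6 $6=4
PC=11 xori  $0, $1, 1        | $0=0 $1=11 $2=8 $3=10 $4=15 $5=6 $6=4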